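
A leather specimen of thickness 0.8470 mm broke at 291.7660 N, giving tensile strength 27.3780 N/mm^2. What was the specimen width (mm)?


Formula: w = F / (TS * t)
Substituting: w = 291.7660 / (27.3780 * 0.8470)
Result: 12.5820 mm


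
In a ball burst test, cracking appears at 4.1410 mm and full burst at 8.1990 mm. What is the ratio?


Formula: Ratio = crack / burst
Substituting: Ratio = 4.1410 / 8.1990
Result: 0.5051


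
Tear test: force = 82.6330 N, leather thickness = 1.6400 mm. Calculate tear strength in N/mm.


Formula: Tear strength = force / thickness
Substituting: Tear strength = 82.6330 / 1.6400
Result: 50.3860 N/mm


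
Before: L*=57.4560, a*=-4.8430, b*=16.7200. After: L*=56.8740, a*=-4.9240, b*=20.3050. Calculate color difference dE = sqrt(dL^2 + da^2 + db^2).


dL = -0.5820, da = -0.081, db = 3.5850
dE = sqrt((-0.5820)^2 + (-0.081)^2 + 3.5850^2) = 3.6328


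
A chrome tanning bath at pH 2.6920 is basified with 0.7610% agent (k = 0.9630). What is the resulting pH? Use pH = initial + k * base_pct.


Formula: pH_final = pH_initial + k * base_pct
Substituting: pH_final = 2.6920 + 0.9630 * 0.7610
Result: 3.4248


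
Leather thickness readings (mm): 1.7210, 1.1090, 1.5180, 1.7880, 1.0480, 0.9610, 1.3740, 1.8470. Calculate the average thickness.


Formula: Average = sum / n
Substituting: Average = 11.3660 / 8
Result: 1.4207 mm


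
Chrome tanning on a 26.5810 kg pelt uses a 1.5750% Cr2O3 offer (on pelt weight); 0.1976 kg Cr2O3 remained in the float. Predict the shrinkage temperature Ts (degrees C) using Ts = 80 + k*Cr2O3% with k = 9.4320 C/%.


Offered = pelt * offer_pct / 100 = 26.5810 * 1.5750 / 100 = 0.4187 kg
Uptake = offered - residual = 0.4187 - 0.1976 = 0.2211 kg
Cr2O3% on pelt = uptake / pelt * 100 = 0.2211 / 26.5810 * 100 = 0.8316 %
Ts = 80 + k * Cr2O3% = 80 + 9.4320 * 0.8316 = 87.8438 C


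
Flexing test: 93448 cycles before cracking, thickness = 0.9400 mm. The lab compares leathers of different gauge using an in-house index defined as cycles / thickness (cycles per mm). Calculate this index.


Formula: Index = cycles / thickness
Substituting: Index = 93448 / 0.9400
Result: 99412.7660 cycles/mm


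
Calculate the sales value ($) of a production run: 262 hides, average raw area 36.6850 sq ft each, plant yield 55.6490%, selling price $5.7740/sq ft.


Raw_total = N * avg_area = 262 * 36.6850 = 9611.4700 sq ft
Finished = Raw_total * yield / 100 = 9611.4700 * 55.6490 / 100 = 5348.6869 sq ft
Value = Finished * price = 5348.6869 * 5.7740 = 30883.3184 $


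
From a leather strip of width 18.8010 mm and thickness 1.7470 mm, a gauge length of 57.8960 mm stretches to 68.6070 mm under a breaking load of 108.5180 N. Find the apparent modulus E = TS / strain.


TS = F / (w * t) = 108.5180 / (18.8010 * 1.7470) = 3.3039 N/mm^2
strain = (Lf - L0) / L0 = (68.6070 - 57.8960) / 57.8960 = 0.1850
E = TS / strain = 3.3039 / 0.1850 = 17.8586 N/mm^2


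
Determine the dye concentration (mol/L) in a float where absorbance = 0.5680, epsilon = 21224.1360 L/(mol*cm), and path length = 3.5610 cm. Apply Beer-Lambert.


Formula: c = A / (epsilon * l)
Substituting: c = 0.5680 / (21224.1360 * 3.5610)
Result: 7.5153e-06 mol/L


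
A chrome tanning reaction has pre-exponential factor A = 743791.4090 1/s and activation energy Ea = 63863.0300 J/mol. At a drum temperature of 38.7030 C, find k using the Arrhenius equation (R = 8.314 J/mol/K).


T_K = T_C + 273.15 = 38.7030 + 273.15 = 311.8530 K
exponent = -Ea / (R * T_K) = -63863.0300 / (8.314 * 311.8530) = -24.6314
k = A * exp(exponent) = 743791.4090 * exp(-24.6314) = 1.4933e-05 1/s


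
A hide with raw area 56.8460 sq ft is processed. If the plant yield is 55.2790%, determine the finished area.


Formula: finished = raw * yield / 100
Substituting: finished = 56.8460 * 55.2790 / 100
Result: 31.4239 sq ft


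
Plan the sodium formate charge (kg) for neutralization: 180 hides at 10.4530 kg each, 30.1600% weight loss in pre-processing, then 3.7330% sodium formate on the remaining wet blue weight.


Total_raw = N * avg_wt = 180 * 10.4530 = 1881.5400 kg
Substrate = Total_raw * (1 - loss/100) = 1881.5400 * (1 - 30.1600/100) = 1314.0675 kg
Neutralizer = Substrate * pct / 100 = 1314.0675 * 3.7330 / 100 = 49.0541 kg


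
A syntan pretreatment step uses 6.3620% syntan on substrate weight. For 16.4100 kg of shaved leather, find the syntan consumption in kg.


Formula: Syntan = substrate * pct / 100
Substituting: Syntan = 16.4100 * 6.3620 / 100
Result: 1.0440 kg


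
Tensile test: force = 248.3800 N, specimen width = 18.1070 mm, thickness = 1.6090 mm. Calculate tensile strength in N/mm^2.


Formula: TS = force / (width * thickness)
Substituting: TS = 248.3800 / (18.1070 * 1.6090)
Result: 8.5254 N/mm^2


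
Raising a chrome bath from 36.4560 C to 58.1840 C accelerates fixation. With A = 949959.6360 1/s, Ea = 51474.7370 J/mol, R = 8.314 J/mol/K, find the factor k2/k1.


T1 = 36.4560 + 273.15 = 309.6060 K; T2 = 58.1840 + 273.15 = 331.3340 K
k1 = A * exp(-Ea/(R*T1)) = 949959.6360 * exp(-51474.7370/(8.314*309.6060)) = 0.001963 1/s
k2 = A * exp(-Ea/(R*T2)) = 949959.6360 * exp(-51474.7370/(8.314*331.3340)) = 0.00728527 1/s
k2/k1 = 0.00728527 / 0.001963 = 3.7113


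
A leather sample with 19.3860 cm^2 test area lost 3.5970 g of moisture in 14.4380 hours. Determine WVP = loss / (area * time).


Formula: WVP = loss / (area * time)
Substituting: WVP = 3.5970 / (19.3860 * 14.4380)
Result: 0.0128512 g/(cm^2*hr)


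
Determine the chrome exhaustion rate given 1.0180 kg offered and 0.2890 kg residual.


Formula: Uptake = (offered - residual) / offered * 100
Substituting: Uptake = (1.0180 - 0.2890) / 1.0180 * 100
Result: 71.6110 %


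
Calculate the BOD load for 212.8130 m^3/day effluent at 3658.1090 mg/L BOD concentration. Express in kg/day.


Formula: BOD_load = volume * conc / 1000
Substituting: BOD_load = 212.8130 * 3658.1090 / 1000
Result: 778.4932 kg/day


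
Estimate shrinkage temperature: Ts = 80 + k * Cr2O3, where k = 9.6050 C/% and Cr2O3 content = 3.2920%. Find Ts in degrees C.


Formula: Ts = 80 + k * Cr2O3
Substituting: Ts = 80 + 9.6050 * 3.2920
Result: 111.6197 C


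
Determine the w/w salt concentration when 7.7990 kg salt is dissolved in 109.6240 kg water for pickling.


Formula: Conc = salt / (water + salt) * 100
Substituting: Conc = 7.7990 / (109.6240 + 7.7990) * 100
Result: 6.6418 %


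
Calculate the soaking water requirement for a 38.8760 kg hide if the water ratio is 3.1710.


Formula: Water = hide_weight * ratio
Substituting: Water = 38.8760 * 3.1710
Result: 123.2758 kg


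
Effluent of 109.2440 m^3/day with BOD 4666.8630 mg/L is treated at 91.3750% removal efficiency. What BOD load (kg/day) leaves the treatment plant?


Load_in = volume * conc / 1000 = 109.2440 * 4666.8630 / 1000 = 509.8268 kg/day
Removed = Load_in * eff / 100 = 509.8268 * 91.3750 / 100 = 465.8542 kg/day
Load_out = Load_in - Removed = 509.8268 - 465.8542 = 43.9726 kg/day


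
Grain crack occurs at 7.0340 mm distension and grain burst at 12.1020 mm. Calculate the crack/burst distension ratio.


Formula: Ratio = crack / burst
Substituting: Ratio = 7.0340 / 12.1020
Result: 0.5812


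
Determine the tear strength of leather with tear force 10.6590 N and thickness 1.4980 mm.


Formula: Tear strength = force / thickness
Substituting: Tear strength = 10.6590 / 1.4980
Result: 7.1155 N/mm


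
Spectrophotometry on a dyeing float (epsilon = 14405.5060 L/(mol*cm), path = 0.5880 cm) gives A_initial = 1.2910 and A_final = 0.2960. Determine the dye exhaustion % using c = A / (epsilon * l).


c_initial = A_i / (epsilon * l) = 1.2910 / (14405.5060 * 0.5880) = 1.5241e-04 mol/L
c_final = A_f / (epsilon * l) = 0.2960 / (14405.5060 * 0.5880) = 3.4945e-05 mol/L
Exhaustion = (c_initial - c_final) / c_initial * 100 = (1.5241e-04 - 3.4945e-05) / 1.5241e-04 * 100 = 77.0720 %


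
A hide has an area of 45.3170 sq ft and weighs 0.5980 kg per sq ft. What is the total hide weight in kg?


Formula: Weight = area * weight_per_sqft
Substituting: Weight = 45.3170 * 0.5980
Result: 27.0996 kg


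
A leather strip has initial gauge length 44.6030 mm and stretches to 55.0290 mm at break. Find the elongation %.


Formula: Elongation = (Lf - L0) / L0 * 100
Substituting: Elongation = (55.0290 - 44.6030) / 44.6030 * 100
Result: 23.3751 %


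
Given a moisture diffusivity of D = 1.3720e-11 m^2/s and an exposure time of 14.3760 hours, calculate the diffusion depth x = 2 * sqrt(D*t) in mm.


t = 14.3760 hr * 3600 = 51753.6000 s
D * t = 1.3720e-11 * 51753.6000 = 7.1006e-07
x = 2 * sqrt(D*t) = 2 * sqrt(7.1006e-07) = 0.0016853 m = 1.6853 mm


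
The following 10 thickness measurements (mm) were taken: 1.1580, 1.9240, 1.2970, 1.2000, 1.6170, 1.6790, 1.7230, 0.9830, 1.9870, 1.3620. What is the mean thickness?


Formula: Average = sum / n
Substituting: Average = 14.9300 / 10
Result: 1.4930 mm


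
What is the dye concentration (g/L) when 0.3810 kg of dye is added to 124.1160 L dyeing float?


Formula: Conc = dye_mass(kg) / volume(L) * 1000
Substituting: Conc = 0.3810 / 124.1160 * 1000
Result: 3.0697 g/L


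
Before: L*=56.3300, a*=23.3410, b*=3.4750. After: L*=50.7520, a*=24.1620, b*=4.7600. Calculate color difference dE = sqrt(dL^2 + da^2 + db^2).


dL = -5.5780, da = 0.8210, db = 1.2850
dE = sqrt((-5.5780)^2 + 0.8210^2 + 1.2850^2) = 5.7827


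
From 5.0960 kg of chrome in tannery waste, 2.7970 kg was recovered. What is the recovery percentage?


Formula: Recovery = recovered / input * 100
Substituting: Recovery = 2.7970 / 5.0960 * 100
Result: 54.8862 %


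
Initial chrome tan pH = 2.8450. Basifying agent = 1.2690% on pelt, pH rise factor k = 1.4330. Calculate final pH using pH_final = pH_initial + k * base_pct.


Formula: pH_final = pH_initial + k * base_pct
Substituting: pH_final = 2.8450 + 1.4330 * 1.2690
Result: 4.6635


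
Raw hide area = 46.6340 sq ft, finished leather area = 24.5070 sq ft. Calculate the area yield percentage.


Formula: Yield = finished / raw * 100
Substituting: Yield = 24.5070 / 46.6340 * 100
Result: 52.5518 %


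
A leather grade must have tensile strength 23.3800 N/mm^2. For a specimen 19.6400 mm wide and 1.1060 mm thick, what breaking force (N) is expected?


Formula: F = TS * w * t
Substituting: F = 23.3800 * 19.6400 * 1.1060
Result: 507.8566 N


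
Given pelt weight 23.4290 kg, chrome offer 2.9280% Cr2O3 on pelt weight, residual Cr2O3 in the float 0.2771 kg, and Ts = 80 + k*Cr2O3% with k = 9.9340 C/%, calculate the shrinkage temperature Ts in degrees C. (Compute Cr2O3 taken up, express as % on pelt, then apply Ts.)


Offered = pelt * offer_pct / 100 = 23.4290 * 2.9280 / 100 = 0.6860 kg
Uptake = offered - residual = 0.6860 - 0.2771 = 0.4089 kg
Cr2O3% on pelt = uptake / pelt * 100 = 0.4089 / 23.4290 * 100 = 1.7453 %
Ts = 80 + k * Cr2O3% = 80 + 9.9340 * 1.7453 = 97.3376 C


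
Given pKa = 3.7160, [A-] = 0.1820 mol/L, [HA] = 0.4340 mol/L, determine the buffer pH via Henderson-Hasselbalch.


ratio = [A-] / [HA] = 0.1820 / 0.4340 = 0.4194
log10(ratio) = -0.3774
pH = pKa + log10(ratio) = 3.7160 - 0.3774 = 3.3386


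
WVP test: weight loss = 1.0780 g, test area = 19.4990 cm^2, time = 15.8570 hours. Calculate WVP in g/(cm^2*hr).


Formula: WVP = loss / (area * time)
Substituting: WVP = 1.0780 / (19.4990 * 15.8570)
Result: 0.00348647 g/(cm^2*hr)


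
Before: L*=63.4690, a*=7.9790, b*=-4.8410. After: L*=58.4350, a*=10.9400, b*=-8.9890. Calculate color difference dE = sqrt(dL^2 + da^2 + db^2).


dL = -5.0340, da = 2.9610, db = -4.1480
dE = sqrt((-5.0340)^2 + 2.9610^2 + (-4.1480)^2) = 7.1634


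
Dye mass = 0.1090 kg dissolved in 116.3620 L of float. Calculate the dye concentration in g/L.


Formula: Conc = dye_mass(kg) / volume(L) * 1000
Substituting: Conc = 0.1090 / 116.3620 * 1000
Result: 0.9367 g/L


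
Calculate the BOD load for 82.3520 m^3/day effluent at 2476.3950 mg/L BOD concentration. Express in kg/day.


Formula: BOD_load = volume * conc / 1000
Substituting: BOD_load = 82.3520 * 2476.3950 / 1000
Result: 203.9361 kg/day


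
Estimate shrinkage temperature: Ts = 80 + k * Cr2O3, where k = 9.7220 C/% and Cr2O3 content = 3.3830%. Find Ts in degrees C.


Formula: Ts = 80 + k * Cr2O3
Substituting: Ts = 80 + 9.7220 * 3.3830
Result: 112.8895 C


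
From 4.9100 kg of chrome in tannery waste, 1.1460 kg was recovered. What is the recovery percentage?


Formula: Recovery = recovered / input * 100
Substituting: Recovery = 1.1460 / 4.9100 * 100
Result: 23.3401 %


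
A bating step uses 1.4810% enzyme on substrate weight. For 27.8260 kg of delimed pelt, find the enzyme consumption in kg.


Formula: Enzyme = substrate * pct / 100
Substituting: Enzyme = 27.8260 * 1.4810 / 100
Result: 0.4121 kg


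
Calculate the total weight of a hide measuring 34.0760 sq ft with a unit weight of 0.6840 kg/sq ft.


Formula: Weight = area * weight_per_sqft
Substituting: Weight = 34.0760 * 0.6840
Result: 23.3080 kg


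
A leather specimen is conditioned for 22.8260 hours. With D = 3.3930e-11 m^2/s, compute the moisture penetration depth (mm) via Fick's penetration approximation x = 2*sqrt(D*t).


t = 22.8260 hr * 3600 = 82173.6000 s
D * t = 3.3930e-11 * 82173.6000 = 2.7882e-06
x = 2 * sqrt(D*t) = 2 * sqrt(2.7882e-06) = 0.00333955 m = 3.3396 mm


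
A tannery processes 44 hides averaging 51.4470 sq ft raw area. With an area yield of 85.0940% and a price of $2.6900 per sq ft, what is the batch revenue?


Raw_total = N * avg_area = 44 * 51.4470 = 2263.6680 sq ft
Finished = Raw_total * yield / 100 = 2263.6680 * 85.0940 / 100 = 1926.2456 sq ft
Value = Finished * price = 1926.2456 * 2.6900 = 5181.6008 $


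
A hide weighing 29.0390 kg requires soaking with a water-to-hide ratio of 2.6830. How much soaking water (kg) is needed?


Formula: Water = hide_weight * ratio
Substituting: Water = 29.0390 * 2.6830
Result: 77.9116 kg


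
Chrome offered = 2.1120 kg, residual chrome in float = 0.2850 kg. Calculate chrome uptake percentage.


Formula: Uptake = (offered - residual) / offered * 100
Substituting: Uptake = (2.1120 - 0.2850) / 2.1120 * 100
Result: 86.5057 %


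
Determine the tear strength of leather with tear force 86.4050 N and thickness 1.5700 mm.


Formula: Tear strength = force / thickness
Substituting: Tear strength = 86.4050 / 1.5700
Result: 55.0350 N/mm


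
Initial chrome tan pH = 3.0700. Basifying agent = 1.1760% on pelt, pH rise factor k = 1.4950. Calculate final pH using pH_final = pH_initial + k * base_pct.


Formula: pH_final = pH_initial + k * base_pct
Substituting: pH_final = 3.0700 + 1.4950 * 1.1760
Result: 4.8281


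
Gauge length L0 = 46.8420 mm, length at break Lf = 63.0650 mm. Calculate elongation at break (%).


Formula: Elongation = (Lf - L0) / L0 * 100
Substituting: Elongation = (63.0650 - 46.8420) / 46.8420 * 100
Result: 34.6334 %


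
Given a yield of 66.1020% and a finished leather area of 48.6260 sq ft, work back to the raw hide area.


Formula: raw = finished * 100 / yield
Substituting: raw = 48.6260 * 100 / 66.1020
Result: 73.5621 sq ft


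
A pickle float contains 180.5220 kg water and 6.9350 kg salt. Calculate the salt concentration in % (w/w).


Formula: Conc = salt / (water + salt) * 100
Substituting: Conc = 6.9350 / (180.5220 + 6.9350) * 100
Result: 3.6995 %


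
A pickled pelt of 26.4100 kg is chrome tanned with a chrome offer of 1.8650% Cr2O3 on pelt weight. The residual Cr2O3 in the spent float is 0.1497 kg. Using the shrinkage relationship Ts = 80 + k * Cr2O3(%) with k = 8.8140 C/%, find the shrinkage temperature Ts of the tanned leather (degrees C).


Offered = pelt * offer_pct / 100 = 26.4100 * 1.8650 / 100 = 0.4925 kg
Uptake = offered - residual = 0.4925 - 0.1497 = 0.3428 kg
Cr2O3% on pelt = uptake / pelt * 100 = 0.3428 / 26.4100 * 100 = 1.2982 %
Ts = 80 + k * Cr2O3% = 80 + 8.8140 * 1.2982 = 91.4421 C


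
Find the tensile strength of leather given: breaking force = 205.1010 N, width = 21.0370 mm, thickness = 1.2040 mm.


Formula: TS = force / (width * thickness)
Substituting: TS = 205.1010 / (21.0370 * 1.2040)
Result: 8.0976 N/mm^2


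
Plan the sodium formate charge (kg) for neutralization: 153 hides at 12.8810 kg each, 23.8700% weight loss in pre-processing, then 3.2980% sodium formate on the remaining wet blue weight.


Total_raw = N * avg_wt = 153 * 12.8810 = 1970.7930 kg
Substrate = Total_raw * (1 - loss/100) = 1970.7930 * (1 - 23.8700/100) = 1500.3647 kg
Neutralizer = Substrate * pct / 100 = 1500.3647 * 3.2980 / 100 = 49.4820 kg


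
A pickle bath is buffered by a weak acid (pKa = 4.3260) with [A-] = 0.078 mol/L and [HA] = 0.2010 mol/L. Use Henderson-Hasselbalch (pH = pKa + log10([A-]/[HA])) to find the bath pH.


ratio = [A-] / [HA] = 0.078 / 0.2010 = 0.3881
log10(ratio) = -0.4111
pH = pKa + log10(ratio) = 4.3260 - 0.4111 = 3.9149


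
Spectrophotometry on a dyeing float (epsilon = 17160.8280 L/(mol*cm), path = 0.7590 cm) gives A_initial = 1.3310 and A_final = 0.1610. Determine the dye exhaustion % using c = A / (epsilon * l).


c_initial = A_i / (epsilon * l) = 1.3310 / (17160.8280 * 0.7590) = 1.0219e-04 mol/L
c_final = A_f / (epsilon * l) = 0.1610 / (17160.8280 * 0.7590) = 1.2361e-05 mol/L
Exhaustion = (c_initial - c_final) / c_initial * 100 = (1.0219e-04 - 1.2361e-05) / 1.0219e-04 * 100 = 87.9038 %


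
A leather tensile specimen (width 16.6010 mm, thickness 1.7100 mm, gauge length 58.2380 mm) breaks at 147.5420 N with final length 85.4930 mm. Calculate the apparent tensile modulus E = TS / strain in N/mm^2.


TS = F / (w * t) = 147.5420 / (16.6010 * 1.7100) = 5.1974 N/mm^2
strain = (Lf - L0) / L0 = (85.4930 - 58.2380) / 58.2380 = 0.4680
E = TS / strain = 5.1974 / 0.4680 = 11.1057 N/mm^2


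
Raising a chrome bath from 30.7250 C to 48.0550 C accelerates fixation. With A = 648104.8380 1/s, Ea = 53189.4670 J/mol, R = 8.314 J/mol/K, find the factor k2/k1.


T1 = 30.7250 + 273.15 = 303.8750 K; T2 = 48.0550 + 273.15 = 321.2050 K
k1 = A * exp(-Ea/(R*T1)) = 648104.8380 * exp(-53189.4670/(8.314*303.8750)) = 4.6591e-04 1/s
k2 = A * exp(-Ea/(R*T2)) = 648104.8380 * exp(-53189.4670/(8.314*321.2050)) = 0.00145082 1/s
k2/k1 = 0.00145082 / 4.6591e-04 = 3.1139


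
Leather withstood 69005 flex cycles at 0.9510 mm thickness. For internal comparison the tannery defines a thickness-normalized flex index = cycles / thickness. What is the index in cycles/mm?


Formula: Index = cycles / thickness
Substituting: Index = 69005 / 0.9510
Result: 72560.4627 cycles/mm


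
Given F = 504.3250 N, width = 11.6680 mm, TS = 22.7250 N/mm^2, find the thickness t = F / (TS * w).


Formula: t = F / (TS * w)
Substituting: t = 504.3250 / (22.7250 * 11.6680)
Result: 1.9020 mm


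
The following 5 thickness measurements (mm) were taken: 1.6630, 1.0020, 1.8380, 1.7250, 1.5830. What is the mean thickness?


Formula: Average = sum / n
Substituting: Average = 7.8110 / 5
Result: 1.5622 mm


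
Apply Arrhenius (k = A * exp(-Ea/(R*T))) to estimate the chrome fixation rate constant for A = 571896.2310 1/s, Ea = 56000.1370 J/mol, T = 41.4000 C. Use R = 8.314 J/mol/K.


T_K = T_C + 273.15 = 41.4000 + 273.15 = 314.5500 K
exponent = -Ea / (R * T_K) = -56000.1370 / (8.314 * 314.5500) = -21.4136
k = A * exp(exponent) = 571896.2310 * exp(-21.4136) = 2.8676e-04 1/s


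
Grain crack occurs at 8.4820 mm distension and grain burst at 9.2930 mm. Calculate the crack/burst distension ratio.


Formula: Ratio = crack / burst
Substituting: Ratio = 8.4820 / 9.2930
Result: 0.9127


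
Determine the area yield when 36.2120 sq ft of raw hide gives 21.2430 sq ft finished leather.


Formula: Yield = finished / raw * 100
Substituting: Yield = 21.2430 / 36.2120 * 100
Result: 58.6629 %


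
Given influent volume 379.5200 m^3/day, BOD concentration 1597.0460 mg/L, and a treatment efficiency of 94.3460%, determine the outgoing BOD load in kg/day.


Load_in = volume * conc / 1000 = 379.5200 * 1597.0460 / 1000 = 606.1109 kg/day
Removed = Load_in * eff / 100 = 606.1109 * 94.3460 / 100 = 571.8414 kg/day
Load_out = Load_in - Removed = 606.1109 - 571.8414 = 34.2695 kg/day


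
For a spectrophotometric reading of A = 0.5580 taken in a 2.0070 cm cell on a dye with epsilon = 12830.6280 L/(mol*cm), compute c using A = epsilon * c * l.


Formula: c = A / (epsilon * l)
Substituting: c = 0.5580 / (12830.6280 * 2.0070)
Result: 2.1669e-05 mol/L


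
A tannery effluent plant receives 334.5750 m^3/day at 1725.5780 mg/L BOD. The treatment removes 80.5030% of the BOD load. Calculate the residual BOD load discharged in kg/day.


Load_in = volume * conc / 1000 = 334.5750 * 1725.5780 / 1000 = 577.3353 kg/day
Removed = Load_in * eff / 100 = 577.3353 * 80.5030 / 100 = 464.7722 kg/day
Load_out = Load_in - Removed = 577.3353 - 464.7722 = 112.5631 kg/day


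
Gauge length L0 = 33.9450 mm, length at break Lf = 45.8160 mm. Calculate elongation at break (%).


Formula: Elongation = (Lf - L0) / L0 * 100
Substituting: Elongation = (45.8160 - 33.9450) / 33.9450 * 100
Result: 34.9713 %


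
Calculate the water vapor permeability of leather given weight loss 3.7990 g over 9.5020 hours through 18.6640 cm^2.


Formula: WVP = loss / (area * time)
Substituting: WVP = 3.7990 / (18.6640 * 9.5020)
Result: 0.0214215 g/(cm^2*hr)


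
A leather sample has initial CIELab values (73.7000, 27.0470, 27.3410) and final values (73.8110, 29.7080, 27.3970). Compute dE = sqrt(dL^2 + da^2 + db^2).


dL = 0.1110, da = 2.6610, db = 0.056
dE = sqrt(0.1110^2 + 2.6610^2 + 0.056^2) = 2.6639


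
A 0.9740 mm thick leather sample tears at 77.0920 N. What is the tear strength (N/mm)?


Formula: Tear strength = force / thickness
Substituting: Tear strength = 77.0920 / 0.9740
Result: 79.1499 N/mm


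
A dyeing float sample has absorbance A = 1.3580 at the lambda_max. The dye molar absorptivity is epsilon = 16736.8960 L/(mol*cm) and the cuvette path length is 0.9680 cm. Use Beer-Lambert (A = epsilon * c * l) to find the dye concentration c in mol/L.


Formula: c = A / (epsilon * l)
Substituting: c = 1.3580 / (16736.8960 * 0.9680)
Result: 8.3820e-05 mol/L


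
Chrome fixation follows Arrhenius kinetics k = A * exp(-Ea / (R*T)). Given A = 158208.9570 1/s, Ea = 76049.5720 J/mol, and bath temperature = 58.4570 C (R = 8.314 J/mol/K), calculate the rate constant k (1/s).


T_K = T_C + 273.15 = 58.4570 + 273.15 = 331.6070 K
exponent = -Ea / (R * T_K) = -76049.5720 / (8.314 * 331.6070) = -27.5844
k = A * exp(exponent) = 158208.9570 * exp(-27.5844) = 1.6576e-07 1/s


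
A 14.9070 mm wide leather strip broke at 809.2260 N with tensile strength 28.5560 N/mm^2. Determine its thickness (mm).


Formula: t = F / (TS * w)
Substituting: t = 809.2260 / (28.5560 * 14.9070)
Result: 1.9010 mm


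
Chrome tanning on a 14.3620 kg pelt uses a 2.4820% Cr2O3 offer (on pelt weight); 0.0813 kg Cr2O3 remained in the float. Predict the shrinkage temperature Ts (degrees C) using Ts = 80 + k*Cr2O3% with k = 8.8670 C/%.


Offered = pelt * offer_pct / 100 = 14.3620 * 2.4820 / 100 = 0.3565 kg
Uptake = offered - residual = 0.3565 - 0.0813 = 0.2752 kg
Cr2O3% on pelt = uptake / pelt * 100 = 0.2752 / 14.3620 * 100 = 1.9159 %
Ts = 80 + k * Cr2O3% = 80 + 8.8670 * 1.9159 = 96.9885 C


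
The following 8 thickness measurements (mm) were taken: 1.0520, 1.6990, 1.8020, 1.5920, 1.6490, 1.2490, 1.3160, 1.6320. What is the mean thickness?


Formula: Average = sum / n
Substituting: Average = 11.9910 / 8
Result: 1.4989 mm


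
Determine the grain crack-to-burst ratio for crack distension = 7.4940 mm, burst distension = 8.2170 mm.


Formula: Ratio = crack / burst
Substituting: Ratio = 7.4940 / 8.2170
Result: 0.9120


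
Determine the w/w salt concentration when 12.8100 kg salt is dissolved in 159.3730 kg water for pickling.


Formula: Conc = salt / (water + salt) * 100
Substituting: Conc = 12.8100 / (159.3730 + 12.8100) * 100
Result: 7.4398 %


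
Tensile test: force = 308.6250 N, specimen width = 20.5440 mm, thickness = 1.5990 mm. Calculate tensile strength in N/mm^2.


Formula: TS = force / (width * thickness)
Substituting: TS = 308.6250 / (20.5440 * 1.5990)
Result: 9.3950 N/mm^2


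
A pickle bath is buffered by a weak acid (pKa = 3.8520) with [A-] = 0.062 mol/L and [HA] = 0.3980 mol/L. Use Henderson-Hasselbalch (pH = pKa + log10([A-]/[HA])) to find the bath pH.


ratio = [A-] / [HA] = 0.062 / 0.3980 = 0.1558
log10(ratio) = -0.8075
pH = pKa + log10(ratio) = 3.8520 - 0.8075 = 3.0445


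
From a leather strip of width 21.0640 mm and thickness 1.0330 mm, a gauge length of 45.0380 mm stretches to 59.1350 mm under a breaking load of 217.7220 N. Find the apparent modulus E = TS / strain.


TS = F / (w * t) = 217.7220 / (21.0640 * 1.0330) = 10.0060 N/mm^2
strain = (Lf - L0) / L0 = (59.1350 - 45.0380) / 45.0380 = 0.3130
E = TS / strain = 10.0060 / 0.3130 = 31.9679 N/mm^2


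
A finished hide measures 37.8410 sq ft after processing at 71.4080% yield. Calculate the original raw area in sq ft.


Formula: raw = finished * 100 / yield
Substituting: raw = 37.8410 * 100 / 71.4080
Result: 52.9927 sq ft


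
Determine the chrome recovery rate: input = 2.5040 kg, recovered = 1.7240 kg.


Formula: Recovery = recovered / input * 100
Substituting: Recovery = 1.7240 / 2.5040 * 100
Result: 68.8498 %


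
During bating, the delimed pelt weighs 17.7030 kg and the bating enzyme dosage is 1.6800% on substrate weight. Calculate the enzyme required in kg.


Formula: Enzyme = substrate * pct / 100
Substituting: Enzyme = 17.7030 * 1.6800 / 100
Result: 0.2974 kg


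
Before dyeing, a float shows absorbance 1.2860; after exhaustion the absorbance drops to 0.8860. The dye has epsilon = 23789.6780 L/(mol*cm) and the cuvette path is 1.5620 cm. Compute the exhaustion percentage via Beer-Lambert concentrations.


c_initial = A_i / (epsilon * l) = 1.2860 / (23789.6780 * 1.5620) = 3.4608e-05 mol/L
c_final = A_f / (epsilon * l) = 0.8860 / (23789.6780 * 1.5620) = 2.3843e-05 mol/L
Exhaustion = (c_initial - c_final) / c_initial * 100 = (3.4608e-05 - 2.3843e-05) / 3.4608e-05 * 100 = 31.1042 %


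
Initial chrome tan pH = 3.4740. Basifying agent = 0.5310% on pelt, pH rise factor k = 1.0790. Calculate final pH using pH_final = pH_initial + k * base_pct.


Formula: pH_final = pH_initial + k * base_pct
Substituting: pH_final = 3.4740 + 1.0790 * 0.5310
Result: 4.0469


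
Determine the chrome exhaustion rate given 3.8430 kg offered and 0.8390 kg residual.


Formula: Uptake = (offered - residual) / offered * 100
Substituting: Uptake = (3.8430 - 0.8390) / 3.8430 * 100
Result: 78.1681 %


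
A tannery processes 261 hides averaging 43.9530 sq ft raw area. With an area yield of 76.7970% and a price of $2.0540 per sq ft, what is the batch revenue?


Raw_total = N * avg_area = 261 * 43.9530 = 11471.7330 sq ft
Finished = Raw_total * yield / 100 = 11471.7330 * 76.7970 / 100 = 8809.9468 sq ft
Value = Finished * price = 8809.9468 * 2.0540 = 18095.6307 $


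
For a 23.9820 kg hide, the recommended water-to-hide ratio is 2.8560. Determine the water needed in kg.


Formula: Water = hide_weight * ratio
Substituting: Water = 23.9820 * 2.8560
Result: 68.4926 kg


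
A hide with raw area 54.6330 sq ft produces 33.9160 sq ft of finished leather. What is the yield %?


Formula: Yield = finished / raw * 100
Substituting: Yield = 33.9160 / 54.6330 * 100
Result: 62.0797 %


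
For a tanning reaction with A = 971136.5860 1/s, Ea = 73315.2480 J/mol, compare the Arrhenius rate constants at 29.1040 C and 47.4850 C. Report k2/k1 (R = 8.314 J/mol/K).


T1 = 29.1040 + 273.15 = 302.2540 K; T2 = 47.4850 + 273.15 = 320.6350 K
k1 = A * exp(-Ea/(R*T1)) = 971136.5860 * exp(-73315.2480/(8.314*302.2540)) = 2.0735e-07 1/s
k2 = A * exp(-Ea/(R*T2)) = 971136.5860 * exp(-73315.2480/(8.314*320.6350)) = 1.1042e-06 1/s
k2/k1 = 1.1042e-06 / 2.0735e-07 = 5.3256


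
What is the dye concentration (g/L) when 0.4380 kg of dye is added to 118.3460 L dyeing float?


Formula: Conc = dye_mass(kg) / volume(L) * 1000
Substituting: Conc = 0.4380 / 118.3460 * 1000
Result: 3.7010 g/L


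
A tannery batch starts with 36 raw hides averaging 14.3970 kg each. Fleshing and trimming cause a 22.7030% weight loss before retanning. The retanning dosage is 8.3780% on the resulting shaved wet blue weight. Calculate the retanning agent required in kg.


Total_raw = N * avg_wt = 36 * 14.3970 = 518.2920 kg
Substrate = Total_raw * (1 - loss/100) = 518.2920 * (1 - 22.7030/100) = 400.6242 kg
Retan = Substrate * pct / 100 = 400.6242 * 8.3780 / 100 = 33.5643 kg


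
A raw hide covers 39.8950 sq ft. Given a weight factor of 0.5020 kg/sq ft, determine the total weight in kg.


Formula: Weight = area * weight_per_sqft
Substituting: Weight = 39.8950 * 0.5020
Result: 20.0273 kg


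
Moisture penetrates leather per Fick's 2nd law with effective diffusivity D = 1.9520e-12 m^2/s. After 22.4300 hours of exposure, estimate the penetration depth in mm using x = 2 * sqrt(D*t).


t = 22.4300 hr * 3600 = 80748.0000 s
D * t = 1.9520e-12 * 80748.0000 = 1.5762e-07
x = 2 * sqrt(D*t) = 2 * sqrt(1.5762e-07) = 7.9403e-04 m = 0.7940 mm


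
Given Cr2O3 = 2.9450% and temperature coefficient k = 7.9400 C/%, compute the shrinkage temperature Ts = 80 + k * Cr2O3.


Formula: Ts = 80 + k * Cr2O3
Substituting: Ts = 80 + 7.9400 * 2.9450
Result: 103.3833 C


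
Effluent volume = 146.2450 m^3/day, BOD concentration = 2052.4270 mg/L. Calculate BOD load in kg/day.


Formula: BOD_load = volume * conc / 1000
Substituting: BOD_load = 146.2450 * 2052.4270 / 1000
Result: 300.1572 kg/day


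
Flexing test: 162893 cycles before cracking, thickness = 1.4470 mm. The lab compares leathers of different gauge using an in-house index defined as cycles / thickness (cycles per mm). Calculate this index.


Formula: Index = cycles / thickness
Substituting: Index = 162893 / 1.4470
Result: 112572.9095 cycles/mm


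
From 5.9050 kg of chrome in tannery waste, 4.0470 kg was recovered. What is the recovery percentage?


Formula: Recovery = recovered / input * 100
Substituting: Recovery = 4.0470 / 5.9050 * 100
Result: 68.5351 %


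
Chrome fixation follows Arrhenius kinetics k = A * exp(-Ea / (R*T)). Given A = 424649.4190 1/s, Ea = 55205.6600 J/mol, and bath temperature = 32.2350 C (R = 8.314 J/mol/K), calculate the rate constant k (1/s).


T_K = T_C + 273.15 = 32.2350 + 273.15 = 305.3850 K
exponent = -Ea / (R * T_K) = -55205.6600 / (8.314 * 305.3850) = -21.7433
k = A * exp(exponent) = 424649.4190 * exp(-21.7433) = 1.5312e-04 1/s


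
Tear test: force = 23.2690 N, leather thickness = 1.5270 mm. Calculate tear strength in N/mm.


Formula: Tear strength = force / thickness
Substituting: Tear strength = 23.2690 / 1.5270
Result: 15.2384 N/mm


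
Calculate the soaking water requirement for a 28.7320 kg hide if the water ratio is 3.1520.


Formula: Water = hide_weight * ratio
Substituting: Water = 28.7320 * 3.1520
Result: 90.5633 kg


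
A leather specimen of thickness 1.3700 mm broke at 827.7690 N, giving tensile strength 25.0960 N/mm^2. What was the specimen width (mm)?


Formula: w = F / (TS * t)
Substituting: w = 827.7690 / (25.0960 * 1.3700)
Result: 24.0760 mm


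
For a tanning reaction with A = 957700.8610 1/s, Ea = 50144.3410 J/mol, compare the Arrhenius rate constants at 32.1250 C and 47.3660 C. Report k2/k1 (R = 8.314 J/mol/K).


T1 = 32.1250 + 273.15 = 305.2750 K; T2 = 47.3660 + 273.15 = 320.5160 K
k1 = A * exp(-Ea/(R*T1)) = 957700.8610 * exp(-50144.3410/(8.314*305.2750)) = 0.00251698 1/s
k2 = A * exp(-Ea/(R*T2)) = 957700.8610 * exp(-50144.3410/(8.314*320.5160)) = 0.00644004 1/s
k2/k1 = 0.00644004 / 0.00251698 = 2.5586


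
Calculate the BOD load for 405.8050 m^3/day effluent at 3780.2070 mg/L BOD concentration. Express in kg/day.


Formula: BOD_load = volume * conc / 1000
Substituting: BOD_load = 405.8050 * 3780.2070 / 1000
Result: 1534.0269 kg/day


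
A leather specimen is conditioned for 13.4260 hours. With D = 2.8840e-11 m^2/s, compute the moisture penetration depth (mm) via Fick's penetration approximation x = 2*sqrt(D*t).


t = 13.4260 hr * 3600 = 48333.6000 s
D * t = 2.8840e-11 * 48333.6000 = 1.3939e-06
x = 2 * sqrt(D*t) = 2 * sqrt(1.3939e-06) = 0.00236131 m = 2.3613 mm


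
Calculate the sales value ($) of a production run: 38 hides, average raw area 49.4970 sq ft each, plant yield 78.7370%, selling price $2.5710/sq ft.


Raw_total = N * avg_area = 38 * 49.4970 = 1880.8860 sq ft
Finished = Raw_total * yield / 100 = 1880.8860 * 78.7370 / 100 = 1480.9532 sq ft
Value = Finished * price = 1480.9532 * 2.5710 = 3807.5307 $


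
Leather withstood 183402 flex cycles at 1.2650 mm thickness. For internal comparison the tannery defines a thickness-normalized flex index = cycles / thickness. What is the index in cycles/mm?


Formula: Index = cycles / thickness
Substituting: Index = 183402 / 1.2650
Result: 144981.8182 cycles/mm


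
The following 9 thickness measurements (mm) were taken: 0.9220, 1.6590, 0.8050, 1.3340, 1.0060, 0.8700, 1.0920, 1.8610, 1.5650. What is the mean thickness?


Formula: Average = sum / n
Substituting: Average = 11.1140 / 9
Result: 1.2349 mm


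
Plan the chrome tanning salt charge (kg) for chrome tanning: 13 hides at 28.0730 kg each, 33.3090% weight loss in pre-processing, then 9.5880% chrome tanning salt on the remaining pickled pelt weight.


Total_raw = N * avg_wt = 13 * 28.0730 = 364.9490 kg
Substrate = Total_raw * (1 - loss/100) = 364.9490 * (1 - 33.3090/100) = 243.3881 kg
Chrome = Substrate * pct / 100 = 243.3881 * 9.5880 / 100 = 23.3361 kg


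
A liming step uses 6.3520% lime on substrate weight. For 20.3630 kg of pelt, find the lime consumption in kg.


Formula: Lime = substrate * pct / 100
Substituting: Lime = 20.3630 * 6.3520 / 100
Result: 1.2935 kg


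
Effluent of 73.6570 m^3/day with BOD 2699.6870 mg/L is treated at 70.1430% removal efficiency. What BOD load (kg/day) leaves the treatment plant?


Load_in = volume * conc / 1000 = 73.6570 * 2699.6870 / 1000 = 198.8508 kg/day
Removed = Load_in * eff / 100 = 198.8508 * 70.1430 / 100 = 139.4799 kg/day
Load_out = Load_in - Removed = 198.8508 - 139.4799 = 59.3709 kg/day


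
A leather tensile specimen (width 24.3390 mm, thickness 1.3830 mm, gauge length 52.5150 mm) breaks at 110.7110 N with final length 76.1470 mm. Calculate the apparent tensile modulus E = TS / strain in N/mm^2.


TS = F / (w * t) = 110.7110 / (24.3390 * 1.3830) = 3.2890 N/mm^2
strain = (Lf - L0) / L0 = (76.1470 - 52.5150) / 52.5150 = 0.4500
E = TS / strain = 3.2890 / 0.4500 = 7.3088 N/mm^2


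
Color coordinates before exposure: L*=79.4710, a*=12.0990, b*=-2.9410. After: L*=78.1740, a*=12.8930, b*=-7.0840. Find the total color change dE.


dL = -1.2970, da = 0.7940, db = -4.1430
dE = sqrt((-1.2970)^2 + 0.7940^2 + (-4.1430)^2) = 4.4133


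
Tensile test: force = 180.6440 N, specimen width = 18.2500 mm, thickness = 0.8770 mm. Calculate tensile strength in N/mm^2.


Formula: TS = force / (width * thickness)
Substituting: TS = 180.6440 / (18.2500 * 0.8770)
Result: 11.2865 N/mm^2


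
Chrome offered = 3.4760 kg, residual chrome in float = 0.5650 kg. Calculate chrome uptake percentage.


Formula: Uptake = (offered - residual) / offered * 100
Substituting: Uptake = (3.4760 - 0.5650) / 3.4760 * 100
Result: 83.7457 %


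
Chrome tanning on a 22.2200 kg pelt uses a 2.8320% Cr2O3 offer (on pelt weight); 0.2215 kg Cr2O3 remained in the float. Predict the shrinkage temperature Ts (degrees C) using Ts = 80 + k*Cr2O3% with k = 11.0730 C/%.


Offered = pelt * offer_pct / 100 = 22.2200 * 2.8320 / 100 = 0.6293 kg
Uptake = offered - residual = 0.6293 - 0.2215 = 0.4078 kg
Cr2O3% on pelt = uptake / pelt * 100 = 0.4078 / 22.2200 * 100 = 1.8352 %
Ts = 80 + k * Cr2O3% = 80 + 11.0730 * 1.8352 = 100.3206 C


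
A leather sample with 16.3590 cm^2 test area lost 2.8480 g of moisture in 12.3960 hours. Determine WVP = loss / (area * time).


Formula: WVP = loss / (area * time)
Substituting: WVP = 2.8480 / (16.3590 * 12.3960)
Result: 0.0140444 g/(cm^2*hr)


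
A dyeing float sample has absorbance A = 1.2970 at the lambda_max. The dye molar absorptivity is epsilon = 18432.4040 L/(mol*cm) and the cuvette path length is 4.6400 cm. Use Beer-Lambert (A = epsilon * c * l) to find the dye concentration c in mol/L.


Formula: c = A / (epsilon * l)
Substituting: c = 1.2970 / (18432.4040 * 4.6400)
Result: 1.5165e-05 mol/L


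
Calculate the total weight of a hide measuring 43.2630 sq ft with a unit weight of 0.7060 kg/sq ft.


Formula: Weight = area * weight_per_sqft
Substituting: Weight = 43.2630 * 0.7060
Result: 30.5437 kg


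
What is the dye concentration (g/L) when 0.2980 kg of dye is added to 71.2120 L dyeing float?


Formula: Conc = dye_mass(kg) / volume(L) * 1000
Substituting: Conc = 0.2980 / 71.2120 * 1000
Result: 4.1847 g/L


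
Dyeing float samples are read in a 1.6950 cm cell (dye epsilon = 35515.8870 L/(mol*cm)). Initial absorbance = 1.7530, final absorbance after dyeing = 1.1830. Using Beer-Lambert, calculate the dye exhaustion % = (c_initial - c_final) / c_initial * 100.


c_initial = A_i / (epsilon * l) = 1.7530 / (35515.8870 * 1.6950) = 2.9120e-05 mol/L
c_final = A_f / (epsilon * l) = 1.1830 / (35515.8870 * 1.6950) = 1.9651e-05 mol/L
Exhaustion = (c_initial - c_final) / c_initial * 100 = (2.9120e-05 - 1.9651e-05) / 2.9120e-05 * 100 = 32.5157 %


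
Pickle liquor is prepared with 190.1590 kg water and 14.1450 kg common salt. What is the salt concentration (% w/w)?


Formula: Conc = salt / (water + salt) * 100
Substituting: Conc = 14.1450 / (190.1590 + 14.1450) * 100
Result: 6.9235 %


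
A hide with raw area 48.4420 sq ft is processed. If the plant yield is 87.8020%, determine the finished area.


Formula: finished = raw * yield / 100
Substituting: finished = 48.4420 * 87.8020 / 100
Result: 42.5330 sq ft


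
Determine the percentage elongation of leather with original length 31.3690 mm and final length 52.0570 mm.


Formula: Elongation = (Lf - L0) / L0 * 100
Substituting: Elongation = (52.0570 - 31.3690) / 31.3690 * 100
Result: 65.9505 %


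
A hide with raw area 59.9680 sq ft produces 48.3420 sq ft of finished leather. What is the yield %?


Formula: Yield = finished / raw * 100
Substituting: Yield = 48.3420 / 59.9680 * 100
Result: 80.6130 %


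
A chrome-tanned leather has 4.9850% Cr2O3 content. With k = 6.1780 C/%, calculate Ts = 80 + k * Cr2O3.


Formula: Ts = 80 + k * Cr2O3
Substituting: Ts = 80 + 6.1780 * 4.9850
Result: 110.7973 C


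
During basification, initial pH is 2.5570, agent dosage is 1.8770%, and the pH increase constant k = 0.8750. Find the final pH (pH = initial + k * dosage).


Formula: pH_final = pH_initial + k * base_pct
Substituting: pH_final = 2.5570 + 0.8750 * 1.8770
Result: 4.1994


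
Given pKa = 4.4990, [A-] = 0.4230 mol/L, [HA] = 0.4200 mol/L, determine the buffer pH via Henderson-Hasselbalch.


ratio = [A-] / [HA] = 0.4230 / 0.4200 = 1.0071
log10(ratio) = 0.00309108
pH = pKa + log10(ratio) = 4.4990 + 0.00309108 = 4.5021


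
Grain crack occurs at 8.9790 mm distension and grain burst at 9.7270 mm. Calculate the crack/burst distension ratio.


Formula: Ratio = crack / burst
Substituting: Ratio = 8.9790 / 9.7270
Result: 0.9231


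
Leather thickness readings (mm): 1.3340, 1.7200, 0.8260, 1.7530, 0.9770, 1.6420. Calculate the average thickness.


Formula: Average = sum / n
Substituting: Average = 8.2520 / 6
Result: 1.3753 mm


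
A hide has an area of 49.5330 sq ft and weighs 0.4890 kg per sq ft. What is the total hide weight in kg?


Formula: Weight = area * weight_per_sqft
Substituting: Weight = 49.5330 * 0.4890
Result: 24.2216 kg


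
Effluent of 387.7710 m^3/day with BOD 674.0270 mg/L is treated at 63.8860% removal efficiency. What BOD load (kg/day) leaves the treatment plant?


Load_in = volume * conc / 1000 = 387.7710 * 674.0270 / 1000 = 261.3681 kg/day
Removed = Load_in * eff / 100 = 261.3681 * 63.8860 / 100 = 166.9776 kg/day
Load_out = Load_in - Removed = 261.3681 - 166.9776 = 94.3905 kg/day
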